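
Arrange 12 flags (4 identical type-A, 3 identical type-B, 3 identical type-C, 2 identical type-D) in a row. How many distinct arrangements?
12! / (4! × 3! × 3! × 2!) = 277200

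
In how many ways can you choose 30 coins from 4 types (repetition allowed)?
C(30+4-1, 4-1) = C(33, 3) = 5456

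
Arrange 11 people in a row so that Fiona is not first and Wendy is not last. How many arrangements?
By inclusion-exclusion: 11! - 2×(11-1)! + (11-2)! = 39916800 - 7257600 + 362880 = 33022080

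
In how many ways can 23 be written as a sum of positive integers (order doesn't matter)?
Pentagonal recurrence p(n) = p(n-1) + p(n-2) - p(n-5) - p(n-7) + p(n-12) + p(n-15) - ... gives p(0..22) = 1, 1, 2, 3, 5, 7, 11, 15, 22, 30, 42, 56, 77, 101, 135, 176, 231, 297, 385, 490, 627, 792, 1002. p(23) = p(22) + p(21) - p(18) - p(16) + p(11) + p(8) - p(1) = 1002 + 792 - 385 - 231 + 56 + 22 - 1 = 1255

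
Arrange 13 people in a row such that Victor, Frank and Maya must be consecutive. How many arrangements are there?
Treat the 3 as one block: (13-3+1)! × 3! = 39916800 × 6 = 239500800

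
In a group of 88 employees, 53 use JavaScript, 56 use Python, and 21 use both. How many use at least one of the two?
|A∪B| = |A| + |B| - |A∩B| = 53 + 56 - 21 = 88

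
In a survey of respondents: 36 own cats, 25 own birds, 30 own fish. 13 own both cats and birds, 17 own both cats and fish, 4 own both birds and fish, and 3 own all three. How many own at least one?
|A∪B∪C| = 36+25+30-13-17-4+3 = 60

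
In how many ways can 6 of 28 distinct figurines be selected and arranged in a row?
P(28,6) = 28!/(28-6)! = 271252800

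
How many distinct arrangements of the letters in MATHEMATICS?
11! / (2! × 2! × 2! × 1! × 1! × 1! × 1! × 1!) = 4989600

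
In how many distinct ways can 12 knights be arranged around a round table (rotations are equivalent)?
Circular: fix one position, arrange the rest. (12-1)! = 39916800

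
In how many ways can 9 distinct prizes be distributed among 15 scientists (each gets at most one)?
P(15,9) = 15!/(15-9)! = 1816214400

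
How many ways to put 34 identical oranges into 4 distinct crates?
C(34+4-1, 4-1) = C(37, 3) = 7770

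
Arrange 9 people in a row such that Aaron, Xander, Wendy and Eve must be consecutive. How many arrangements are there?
Treat the 4 as one block: (9-4+1)! × 4! = 720 × 24 = 17280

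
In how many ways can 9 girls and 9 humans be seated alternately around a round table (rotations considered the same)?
Fix one of the girls: (9-1)! ways for the remaining girls, × 9! ways for the humans = 40320 × 362880 = 14631321600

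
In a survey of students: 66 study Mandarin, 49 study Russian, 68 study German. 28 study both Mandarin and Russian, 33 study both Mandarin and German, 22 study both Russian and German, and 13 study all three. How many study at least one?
|A∪B∪C| = 66+49+68-28-33-22+13 = 113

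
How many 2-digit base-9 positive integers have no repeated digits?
First digit: 8 choices (nonzero). Then descending: 8 × 8 = 64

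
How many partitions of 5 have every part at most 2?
Let r_j(i) = number of partitions of i into parts ≤ j, for i = 0..5. r_1(i) = 1 for all i; r_j(i) = r_{j-1}(i) + r_j(i-j). Rows j = 2..2: ≤2: 1 1 2 2 3 3. r_2(5) = 3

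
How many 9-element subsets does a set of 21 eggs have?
C(21,9) = 21!/(9!×12!) = 293930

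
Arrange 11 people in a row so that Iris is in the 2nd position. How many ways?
Fix one position: (11-1)! = 3628800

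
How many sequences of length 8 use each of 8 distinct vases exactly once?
8! = 40320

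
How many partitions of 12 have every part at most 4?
Let r_j(i) = number of partitions of i into parts ≤ j, for i = 0..12. r_1(i) = 1 for all i; r_j(i) = r_{j-1}(i) + r_j(i-j). Rows j = 2..4: ≤2: 1 1 2 2 3 3 4 4 5 5 6 6 7; ≤3: 1 1 2 3 4 5 7 8 10 12 14 16 19; ≤4: 1 1 2 3 5 6 9 11 15 18 23 27 34. r_4(12) = 34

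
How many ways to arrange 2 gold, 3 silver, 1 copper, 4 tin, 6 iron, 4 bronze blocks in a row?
20! / (2! × 3! × 1! × 4! × 6! × 4!) = 488864376000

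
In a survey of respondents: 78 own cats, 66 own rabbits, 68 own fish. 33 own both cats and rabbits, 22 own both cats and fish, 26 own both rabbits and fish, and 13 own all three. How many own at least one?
|A∪B∪C| = 78+66+68-33-22-26+13 = 144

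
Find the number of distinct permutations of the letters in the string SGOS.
4! / (1! × 1! × 2!) = 12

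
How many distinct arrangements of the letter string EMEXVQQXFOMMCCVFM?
17! / (2! × 4! × 2! × 1! × 2! × 2! × 2! × 2!) = 231567336000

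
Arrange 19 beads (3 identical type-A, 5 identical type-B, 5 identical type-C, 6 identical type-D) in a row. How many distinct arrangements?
19! / (3! × 5! × 5! × 6!) = 1955457504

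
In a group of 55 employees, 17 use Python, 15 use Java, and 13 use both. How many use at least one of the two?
|A∪B| = |A| + |B| - |A∩B| = 17 + 15 - 13 = 19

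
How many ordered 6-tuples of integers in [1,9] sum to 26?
Coefficient of x^26 in (x + x² + ... + x^9)^6. By inclusion-exclusion on dice exceeding 9: Σ_j (-1)^j C(6,j)·C(26-1-9j, 5) = C(6,0)·C(25,5) - C(6,1)·C(16,5) + C(6,2)·C(7,5) = 1·53130 - 6·4368 + 15·21 = 27237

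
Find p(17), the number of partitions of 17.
Pentagonal recurrence p(n) = p(n-1) + p(n-2) - p(n-5) - p(n-7) + p(n-12) + p(n-15) - ... gives p(0..16) = 1, 1, 2, 3, 5, 7, 11, 15, 22, 30, 42, 56, 77, 101, 135, 176, 231. p(17) = p(16) + p(15) - p(12) - p(10) + p(5) + p(2) = 231 + 176 - 77 - 42 + 7 + 2 = 297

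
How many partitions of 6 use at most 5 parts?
By conjugation, equals partitions of 6 into parts ≤ 5. Let r_j(i) = number of partitions of i into parts ≤ j, for i = 0..6. r_1(i) = 1 for all i; r_j(i) = r_{j-1}(i) + r_j(i-j). Rows j = 2..5: ≤2: 1 1 2 2 3 3 4; ≤3: 1 1 2 3 4 5 7; ≤4: 1 1 2 3 5 6 9; ≤5: 1 1 2 3 5 7 10. r_5(6) = 10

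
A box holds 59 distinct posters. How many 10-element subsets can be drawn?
C(59,10) = 59!/(10!×49!) = 62828356305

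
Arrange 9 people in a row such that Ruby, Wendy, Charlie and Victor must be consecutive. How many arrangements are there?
Treat the 4 as one block: (9-4+1)! × 4! = 720 × 24 = 17280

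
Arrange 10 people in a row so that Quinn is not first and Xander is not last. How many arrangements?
By inclusion-exclusion: 10! - 2×(10-1)! + (10-2)! = 3628800 - 725760 + 40320 = 2943360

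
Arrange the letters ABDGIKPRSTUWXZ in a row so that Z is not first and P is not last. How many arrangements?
By inclusion-exclusion: 14! - 2×(14-1)! + (14-2)! = 87178291200 - 12454041600 + 479001600 = 75203251200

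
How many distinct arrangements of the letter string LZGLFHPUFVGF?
12! / (1! × 1! × 3! × 1! × 1! × 2! × 1! × 2!) = 19958400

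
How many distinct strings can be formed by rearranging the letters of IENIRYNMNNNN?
12! / (1! × 1! × 1! × 6! × 1! × 2!) = 332640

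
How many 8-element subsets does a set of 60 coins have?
C(60,8) = 60!/(8!×52!) = 2558620845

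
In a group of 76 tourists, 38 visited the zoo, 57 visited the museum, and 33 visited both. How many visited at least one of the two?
|A∪B| = |A| + |B| - |A∩B| = 38 + 57 - 33 = 62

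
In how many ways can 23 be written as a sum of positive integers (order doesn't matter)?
Pentagonal recurrence p(n) = p(n-1) + p(n-2) - p(n-5) - p(n-7) + p(n-12) + p(n-15) - ... gives p(0..22) = 1, 1, 2, 3, 5, 7, 11, 15, 22, 30, 42, 56, 77, 101, 135, 176, 231, 297, 385, 490, 627, 792, 1002. p(23) = p(22) + p(21) - p(18) - p(16) + p(11) + p(8) - p(1) = 1002 + 792 - 385 - 231 + 56 + 22 - 1 = 1255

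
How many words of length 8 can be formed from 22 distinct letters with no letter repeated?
P(22,8) = 22!/(22-8)! = 12893126400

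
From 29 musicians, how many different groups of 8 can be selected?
C(29,8) = 29!/(8!×21!) = 4292145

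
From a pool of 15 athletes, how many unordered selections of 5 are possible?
C(15,5) = 15!/(5!×10!) = 3003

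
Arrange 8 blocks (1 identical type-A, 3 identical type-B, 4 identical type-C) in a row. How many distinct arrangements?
8! / (1! × 3! × 4!) = 280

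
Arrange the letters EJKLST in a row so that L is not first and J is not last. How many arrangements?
By inclusion-exclusion: 6! - 2×(6-1)! + (6-2)! = 720 - 240 + 24 = 504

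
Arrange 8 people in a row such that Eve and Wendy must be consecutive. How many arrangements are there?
Treat the 2 as one block: (8-2+1)! × 2! = 5040 × 2 = 10080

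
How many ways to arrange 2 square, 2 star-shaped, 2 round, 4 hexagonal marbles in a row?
10! / (2! × 2! × 2! × 4!) = 18900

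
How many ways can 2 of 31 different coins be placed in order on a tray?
P(31,2) = 31!/(31-2)! = 930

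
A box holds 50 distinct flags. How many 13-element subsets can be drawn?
C(50,13) = 50!/(13!×37!) = 354860518600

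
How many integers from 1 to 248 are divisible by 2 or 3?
⌊248/2⌋ + ⌊248/3⌋ - ⌊248/6⌋ = 124 + 82 - 41 = 165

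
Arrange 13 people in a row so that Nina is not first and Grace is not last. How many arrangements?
By inclusion-exclusion: 13! - 2×(13-1)! + (13-2)! = 6227020800 - 958003200 + 39916800 = 5308934400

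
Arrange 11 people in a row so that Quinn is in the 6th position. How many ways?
Fix one position: (11-1)! = 3628800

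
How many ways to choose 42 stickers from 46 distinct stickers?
C(46,42) = 46!/(42!×4!) = 163185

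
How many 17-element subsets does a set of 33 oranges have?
C(33,17) = 33!/(17!×16!) = 1166803110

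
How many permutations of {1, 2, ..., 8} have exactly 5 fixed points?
Choose the 5 fixed points C(8,5) = 56, derange the rest: !3 = Σ_{j=0}^{3} (-1)^j·3!/j! = 6 - 6 + 3 - 1 = 2. Product = 56 × 2 = 112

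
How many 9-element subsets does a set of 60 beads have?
C(60,9) = 60!/(9!×51!) = 14783142660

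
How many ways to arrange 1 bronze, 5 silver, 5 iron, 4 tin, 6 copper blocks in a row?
21! / (1! × 5! × 5! × 4! × 6!) = 205323037920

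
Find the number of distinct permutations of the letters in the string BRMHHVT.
7! / (1! × 1! × 2! × 1! × 1! × 1!) = 2520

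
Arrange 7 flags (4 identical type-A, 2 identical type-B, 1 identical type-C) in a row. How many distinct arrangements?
7! / (4! × 2! × 1!) = 105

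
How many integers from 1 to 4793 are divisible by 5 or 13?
⌊4793/5⌋ + ⌊4793/13⌋ - ⌊4793/65⌋ = 958 + 368 - 73 = 1253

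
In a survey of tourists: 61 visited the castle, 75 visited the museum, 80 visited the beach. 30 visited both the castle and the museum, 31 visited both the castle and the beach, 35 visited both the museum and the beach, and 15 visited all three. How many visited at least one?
|A∪B∪C| = 61+75+80-30-31-35+15 = 135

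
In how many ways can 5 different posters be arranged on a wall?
5! = 120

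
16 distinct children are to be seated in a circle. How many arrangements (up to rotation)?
Circular: fix one position, arrange the rest. (16-1)! = 1307674368000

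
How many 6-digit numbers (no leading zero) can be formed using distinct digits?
First digit: 9 choices (nonzero). Then descending: 9 × 9 × 8 × 7 × 6 × 5 = 136080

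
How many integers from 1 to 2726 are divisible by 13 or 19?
⌊2726/13⌋ + ⌊2726/19⌋ - ⌊2726/247⌋ = 209 + 143 - 11 = 341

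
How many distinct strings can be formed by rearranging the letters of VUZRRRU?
7! / (3! × 1! × 2! × 1!) = 420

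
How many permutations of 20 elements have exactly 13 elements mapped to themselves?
Choose the 13 fixed points C(20,13) = 77520, derange the rest: !7 = Σ_{j=0}^{7} (-1)^j·7!/j! = 5040 - 5040 + 2520 - 840 + 210 - 42 + 7 - 1 = 1854. Product = 77520 × 1854 = 143722080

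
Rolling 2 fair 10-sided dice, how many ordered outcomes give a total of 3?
Coefficient of x^3 in (x + x² + ... + x^10)^2. By inclusion-exclusion on dice exceeding 10: Σ_j (-1)^j C(2,j)·C(3-1-10j, 1) = C(2,0)·C(2,1) = 1·2 = 2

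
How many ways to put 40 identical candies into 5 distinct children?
C(40+5-1, 5-1) = C(44, 4) = 135751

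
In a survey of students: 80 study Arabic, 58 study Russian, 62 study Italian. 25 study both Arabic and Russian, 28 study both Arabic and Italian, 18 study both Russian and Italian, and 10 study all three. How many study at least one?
|A∪B∪C| = 80+58+62-25-28-18+10 = 139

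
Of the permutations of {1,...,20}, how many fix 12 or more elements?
Exactly j fixed points: C(20,j)·!(20-j); sum over j ≥ 12 (derangement numbers via !m = (m-1)·(!(m-1) + !(m-2)): !0..!8 = 1, 0, 1, 2, 9, 44, 265, 1854, 14833). Σ_{j=12}^{20} C(20,j)·!(20-j) = C(20,12)·!8 + C(20,13)·!7 + C(20,14)·!6 + C(20,15)·!5 + C(20,16)·!4 + C(20,17)·!3 + C(20,18)·!2 + C(20,19)·!1 + C(20,20)·!0 = 125970·14833 + 77520·1854 + 38760·265 + 15504·44 + 4845·9 + 1140·2 + 190·1 + 20·0 + 1·1 = 2023234742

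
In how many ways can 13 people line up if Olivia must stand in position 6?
Fix one position: (13-1)! = 479001600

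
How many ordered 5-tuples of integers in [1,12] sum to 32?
Coefficient of x^32 in (x + x² + ... + x^12)^5. By inclusion-exclusion on dice exceeding 12: Σ_j (-1)^j C(5,j)·C(32-1-12j, 4) = C(5,0)·C(31,4) - C(5,1)·C(19,4) + C(5,2)·C(7,4) = 1·31465 - 5·3876 + 10·35 = 12435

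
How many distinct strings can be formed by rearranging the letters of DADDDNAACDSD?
12! / (6! × 1! × 3! × 1! × 1!) = 110880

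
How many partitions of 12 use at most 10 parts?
By conjugation, equals partitions of 12 into parts ≤ 10. Let r_j(i) = number of partitions of i into parts ≤ j, for i = 0..12. r_1(i) = 1 for all i; r_j(i) = r_{j-1}(i) + r_j(i-j). Rows j = 2..10: ≤2: 1 1 2 2 3 3 4 4 5 5 6 6 7; ≤3: 1 1 2 3 4 5 7 8 10 12 14 16 19; ≤4: 1 1 2 3 5 6 9 11 15 18 23 27 34; ≤5: 1 1 2 3 5 7 10 13 18 23 30 37 47; ≤6: 1 1 2 3 5 7 11 14 20 26 35 44 58; ≤7: 1 1 2 3 5 7 11 15 21 28 38 49 65; ≤8: 1 1 2 3 5 7 11 15 22 29 40 52 70; ≤9: 1 1 2 3 5 7 11 15 22 30 41 54 73; ≤10: 1 1 2 3 5 7 11 15 22 30 42 55 75. r_10(12) = 75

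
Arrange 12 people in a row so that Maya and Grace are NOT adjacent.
Total - adjacent = 12! - (12-1)!×2 = 479001600 - 79833600 = 399168000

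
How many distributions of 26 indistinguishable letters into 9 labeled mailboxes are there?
C(26+9-1, 9-1) = C(34, 8) = 18156204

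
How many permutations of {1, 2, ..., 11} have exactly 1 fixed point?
Choose the 1 fixed point C(11,1) = 11, derange the rest: !10 = Σ_{j=0}^{10} (-1)^j·10!/j! = 3628800 - 3628800 + 1814400 - 604800 + 151200 - 30240 + 5040 - 720 + 90 - 10 + 1 = 1334961. Product = 11 × 1334961 = 14684571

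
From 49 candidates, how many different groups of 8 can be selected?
C(49,8) = 49!/(8!×41!) = 450978066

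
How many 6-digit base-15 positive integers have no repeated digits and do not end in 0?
Last digit: 14 nonzero choices. First digit: 13 (nonzero, ≠last). Middle 4: P(13,4) = 17160. Total = 3123120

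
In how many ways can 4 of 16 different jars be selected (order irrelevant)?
C(16,4) = 16!/(4!×12!) = 1820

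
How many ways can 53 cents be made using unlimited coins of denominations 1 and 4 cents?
Coefficient of x^53 in 1/(1-x^1) · 1/(1-x^4). Use j coins of 4 for j = 0..⌊53/4⌋ = 13, the rest in 1s: 13 + 1 = 14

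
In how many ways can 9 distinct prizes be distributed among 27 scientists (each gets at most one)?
P(27,9) = 27!/(27-9)! = 1700755056000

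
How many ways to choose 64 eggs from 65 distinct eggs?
C(65,64) = 65!/(64!×1!) = 65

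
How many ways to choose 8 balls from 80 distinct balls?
C(80,8) = 80!/(8!×72!) = 28987537150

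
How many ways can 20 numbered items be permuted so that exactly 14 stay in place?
Choose the 14 fixed points C(20,14) = 38760, derange the rest: !6 = Σ_{j=0}^{6} (-1)^j·6!/j! = 720 - 720 + 360 - 120 + 30 - 6 + 1 = 265. Product = 38760 × 265 = 10271400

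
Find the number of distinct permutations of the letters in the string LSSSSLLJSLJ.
11! / (4! × 5! × 2!) = 6930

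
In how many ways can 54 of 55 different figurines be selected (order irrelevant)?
C(55,54) = 55!/(54!×1!) = 55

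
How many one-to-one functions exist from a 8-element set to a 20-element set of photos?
P(20,8) = 20!/(20-8)! = 5079110400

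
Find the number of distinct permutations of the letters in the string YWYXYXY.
7! / (1! × 4! × 2!) = 105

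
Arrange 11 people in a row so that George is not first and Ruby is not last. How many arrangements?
By inclusion-exclusion: 11! - 2×(11-1)! + (11-2)! = 39916800 - 7257600 + 362880 = 33022080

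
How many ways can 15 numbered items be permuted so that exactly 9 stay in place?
Choose the 9 fixed points C(15,9) = 5005, derange the rest: !6 = Σ_{j=0}^{6} (-1)^j·6!/j! = 720 - 720 + 360 - 120 + 30 - 6 + 1 = 265. Product = 5005 × 265 = 1326325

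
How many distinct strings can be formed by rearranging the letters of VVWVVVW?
7! / (2! × 5!) = 21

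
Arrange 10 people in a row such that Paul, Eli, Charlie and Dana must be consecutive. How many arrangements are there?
Treat the 4 as one block: (10-4+1)! × 4! = 5040 × 24 = 120960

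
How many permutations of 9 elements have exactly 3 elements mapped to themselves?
Choose the 3 fixed points C(9,3) = 84, derange the rest: !6 = Σ_{j=0}^{6} (-1)^j·6!/j! = 720 - 720 + 360 - 120 + 30 - 6 + 1 = 265. Product = 84 × 265 = 22260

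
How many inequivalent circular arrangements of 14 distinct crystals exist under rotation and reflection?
(14-1)!/2 = 6227020800/2 = 3113510400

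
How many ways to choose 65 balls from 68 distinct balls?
C(68,65) = 68!/(65!×3!) = 50116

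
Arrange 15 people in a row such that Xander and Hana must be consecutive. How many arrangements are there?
Treat the 2 as one block: (15-2+1)! × 2! = 87178291200 × 2 = 174356582400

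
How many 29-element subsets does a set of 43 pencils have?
C(43,29) = 43!/(29!×14!) = 78378960360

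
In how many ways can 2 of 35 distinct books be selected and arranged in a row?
P(35,2) = 35!/(35-2)! = 1190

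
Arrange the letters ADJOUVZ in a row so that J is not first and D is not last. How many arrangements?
By inclusion-exclusion: 7! - 2×(7-1)! + (7-2)! = 5040 - 1440 + 120 = 3720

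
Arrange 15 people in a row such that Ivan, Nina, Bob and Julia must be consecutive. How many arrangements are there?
Treat the 4 as one block: (15-4+1)! × 4! = 479001600 × 24 = 11496038400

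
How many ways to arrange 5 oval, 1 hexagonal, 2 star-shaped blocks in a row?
8! / (5! × 1! × 2!) = 168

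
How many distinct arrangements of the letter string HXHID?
5! / (1! × 1! × 1! × 2!) = 60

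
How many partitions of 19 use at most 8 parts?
By conjugation, equals partitions of 19 into parts ≤ 8. Let r_j(i) = number of partitions of i into parts ≤ j, for i = 0..19. r_1(i) = 1 for all i; r_j(i) = r_{j-1}(i) + r_j(i-j). Rows j = 2..8: ≤2: 1 1 2 2 3 3 4 4 5 5 6 6 7 7 8 8 9 9 10 10; ≤3: 1 1 2 3 4 5 7 8 10 12 14 16 19 21 24 27 30 33 37 40; ≤4: 1 1 2 3 5 6 9 11 15 18 23 27 34 39 47 54 64 72 84 94; ≤5: 1 1 2 3 5 7 10 13 18 23 30 37 47 57 70 84 101 119 141 164; ≤6: 1 1 2 3 5 7 11 14 20 26 35 44 58 71 90 110 136 163 199 235; ≤7: 1 1 2 3 5 7 11 15 21 28 38 49 65 82 105 131 164 201 248 300; ≤8: 1 1 2 3 5 7 11 15 22 29 40 52 70 89 116 146 186 230 288 352. r_8(19) = 352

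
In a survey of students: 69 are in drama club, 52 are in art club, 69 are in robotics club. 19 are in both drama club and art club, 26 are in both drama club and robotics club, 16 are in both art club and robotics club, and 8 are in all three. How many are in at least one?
|A∪B∪C| = 69+52+69-19-26-16+8 = 137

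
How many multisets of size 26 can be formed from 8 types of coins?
C(26+8-1, 8-1) = C(33, 7) = 4272048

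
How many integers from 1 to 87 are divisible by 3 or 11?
⌊87/3⌋ + ⌊87/11⌋ - ⌊87/33⌋ = 29 + 7 - 2 = 34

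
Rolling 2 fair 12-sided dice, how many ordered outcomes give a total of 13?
Coefficient of x^13 in (x + x² + ... + x^12)^2. By inclusion-exclusion on dice exceeding 12: Σ_j (-1)^j C(2,j)·C(13-1-12j, 1) = C(2,0)·C(12,1) = 1·12 = 12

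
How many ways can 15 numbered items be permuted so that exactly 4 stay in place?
Choose the 4 fixed points C(15,4) = 1365, derange the rest: !11 = Σ_{j=0}^{11} (-1)^j·11!/j! = 39916800 - 39916800 + 19958400 - 6652800 + 1663200 - 332640 + 55440 - 7920 + 990 - 110 + 11 - 1 = 14684570. Product = 1365 × 14684570 = 20044438050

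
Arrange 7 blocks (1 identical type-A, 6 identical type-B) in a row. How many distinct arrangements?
7! / (1! × 6!) = 7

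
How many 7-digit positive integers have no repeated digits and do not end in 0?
Last digit: 9 nonzero choices. First digit: 8 (nonzero, ≠last). Middle 5: P(8,5) = 6720. Total = 483840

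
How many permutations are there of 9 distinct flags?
9! = 362880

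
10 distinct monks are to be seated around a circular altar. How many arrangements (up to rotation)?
Circular: fix one position, arrange the rest. (10-1)! = 362880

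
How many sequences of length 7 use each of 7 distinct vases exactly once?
7! = 5040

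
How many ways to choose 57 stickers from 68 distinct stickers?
C(68,57) = 68!/(57!×11!) = 1533058025824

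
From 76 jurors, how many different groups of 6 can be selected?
C(76,6) = 76!/(6!×70!) = 218618940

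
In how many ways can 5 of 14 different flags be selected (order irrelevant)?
C(14,5) = 14!/(5!×9!) = 2002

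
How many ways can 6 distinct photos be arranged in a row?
6! = 720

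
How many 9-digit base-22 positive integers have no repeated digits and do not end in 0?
Last digit: 21 nonzero choices. First digit: 20 (nonzero, ≠last). Middle 7: P(20,7) = 390700800. Total = 164094336000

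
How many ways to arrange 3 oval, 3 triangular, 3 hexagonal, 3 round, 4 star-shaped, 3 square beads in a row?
19! / (3! × 3! × 3! × 3! × 4! × 3!) = 651819168000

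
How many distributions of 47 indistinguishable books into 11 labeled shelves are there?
C(47+11-1, 11-1) = C(57, 10) = 43183019880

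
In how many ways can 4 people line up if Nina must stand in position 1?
Fix one position: (4-1)! = 6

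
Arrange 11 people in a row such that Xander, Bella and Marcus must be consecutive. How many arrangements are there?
Treat the 3 as one block: (11-3+1)! × 3! = 362880 × 6 = 2177280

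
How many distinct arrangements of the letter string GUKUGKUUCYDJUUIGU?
17! / (1! × 3! × 1! × 1! × 7! × 1! × 2! × 1!) = 5881075200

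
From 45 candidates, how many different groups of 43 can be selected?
C(45,43) = 45!/(43!×2!) = 990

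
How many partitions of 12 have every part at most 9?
Let r_j(i) = number of partitions of i into parts ≤ j, for i = 0..12. r_1(i) = 1 for all i; r_j(i) = r_{j-1}(i) + r_j(i-j). Rows j = 2..9: ≤2: 1 1 2 2 3 3 4 4 5 5 6 6 7; ≤3: 1 1 2 3 4 5 7 8 10 12 14 16 19; ≤4: 1 1 2 3 5 6 9 11 15 18 23 27 34; ≤5: 1 1 2 3 5 7 10 13 18 23 30 37 47; ≤6: 1 1 2 3 5 7 11 14 20 26 35 44 58; ≤7: 1 1 2 3 5 7 11 15 21 28 38 49 65; ≤8: 1 1 2 3 5 7 11 15 22 29 40 52 70; ≤9: 1 1 2 3 5 7 11 15 22 30 41 54 73. r_9(12) = 73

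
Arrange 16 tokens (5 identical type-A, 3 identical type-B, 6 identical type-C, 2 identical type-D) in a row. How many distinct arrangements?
16! / (5! × 3! × 6! × 2!) = 20180160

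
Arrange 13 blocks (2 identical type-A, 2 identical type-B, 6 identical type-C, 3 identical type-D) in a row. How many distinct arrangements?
13! / (2! × 2! × 6! × 3!) = 360360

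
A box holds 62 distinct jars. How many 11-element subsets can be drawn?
C(62,11) = 62!/(11!×51!) = 508271323092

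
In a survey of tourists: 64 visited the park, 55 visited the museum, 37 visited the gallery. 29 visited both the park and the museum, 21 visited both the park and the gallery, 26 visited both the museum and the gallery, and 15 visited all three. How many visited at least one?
|A∪B∪C| = 64+55+37-29-21-26+15 = 95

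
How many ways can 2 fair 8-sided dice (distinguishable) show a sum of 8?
Coefficient of x^8 in (x + x² + ... + x^8)^2. By inclusion-exclusion on dice exceeding 8: Σ_j (-1)^j C(2,j)·C(8-1-8j, 1) = C(2,0)·C(7,1) = 1·7 = 7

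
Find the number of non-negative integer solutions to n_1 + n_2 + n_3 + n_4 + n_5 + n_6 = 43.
C(43+6-1, 6-1) = C(48, 5) = 1712304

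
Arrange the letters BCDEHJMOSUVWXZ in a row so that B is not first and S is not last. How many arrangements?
By inclusion-exclusion: 14! - 2×(14-1)! + (14-2)! = 87178291200 - 12454041600 + 479001600 = 75203251200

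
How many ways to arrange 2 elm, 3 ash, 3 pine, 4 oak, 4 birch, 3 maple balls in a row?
19! / (2! × 3! × 3! × 4! × 4! × 3!) = 488864376000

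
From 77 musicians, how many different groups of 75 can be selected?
C(77,75) = 77!/(75!×2!) = 2926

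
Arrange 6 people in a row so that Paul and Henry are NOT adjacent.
Total - adjacent = 6! - (6-1)!×2 = 720 - 240 = 480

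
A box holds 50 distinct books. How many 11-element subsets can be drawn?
C(50,11) = 50!/(11!×39!) = 37353738800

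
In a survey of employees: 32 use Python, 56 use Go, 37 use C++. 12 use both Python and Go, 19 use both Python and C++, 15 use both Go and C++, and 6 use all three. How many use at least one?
|A∪B∪C| = 32+56+37-12-19-15+6 = 85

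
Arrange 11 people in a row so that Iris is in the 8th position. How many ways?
Fix one position: (11-1)! = 3628800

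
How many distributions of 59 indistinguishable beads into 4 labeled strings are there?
C(59+4-1, 4-1) = C(62, 3) = 37820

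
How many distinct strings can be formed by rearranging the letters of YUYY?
4! / (3! × 1!) = 4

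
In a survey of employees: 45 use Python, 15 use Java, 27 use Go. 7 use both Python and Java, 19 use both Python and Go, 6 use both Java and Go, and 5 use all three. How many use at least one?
|A∪B∪C| = 45+15+27-7-19-6+5 = 60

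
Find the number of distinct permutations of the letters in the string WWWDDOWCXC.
10! / (2! × 4! × 2! × 1! × 1!) = 37800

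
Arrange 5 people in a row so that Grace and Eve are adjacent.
Treat as block: (5-1)! × 2! = 24 × 2 = 48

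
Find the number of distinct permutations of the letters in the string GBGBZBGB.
8! / (1! × 3! × 4!) = 280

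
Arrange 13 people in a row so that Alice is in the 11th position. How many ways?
Fix one position: (13-1)! = 479001600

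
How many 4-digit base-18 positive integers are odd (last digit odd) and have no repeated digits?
Last∈{1,3,5,7,9,11,13,15,17}. Last=0: 0. Last nonzero: 9×16×P(16,2) = 34560. Total = 34560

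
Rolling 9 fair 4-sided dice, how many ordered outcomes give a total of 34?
Coefficient of x^34 in (x + x² + ... + x^4)^9. By inclusion-exclusion on dice exceeding 4: Σ_j (-1)^j C(9,j)·C(34-1-4j, 8) = C(9,0)·C(33,8) - C(9,1)·C(29,8) + C(9,2)·C(25,8) - C(9,3)·C(21,8) + C(9,4)·C(17,8) - C(9,5)·C(13,8) + C(9,6)·C(9,8) = 1·13884156 - 9·4292145 + 36·1081575 - 84·203490 + 126·24310 - 126·1287 + 84·9 = 45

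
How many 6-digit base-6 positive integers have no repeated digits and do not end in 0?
Last digit: 5 nonzero choices. First digit: 4 (nonzero, ≠last). Middle 4: P(4,4) = 24. Total = 480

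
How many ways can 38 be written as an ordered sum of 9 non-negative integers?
C(38+9-1, 9-1) = C(46, 8) = 260932815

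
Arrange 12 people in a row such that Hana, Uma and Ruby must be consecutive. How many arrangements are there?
Treat the 3 as one block: (12-3+1)! × 3! = 3628800 × 6 = 21772800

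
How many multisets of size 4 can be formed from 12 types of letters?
C(4+12-1, 12-1) = C(15, 11) = 1365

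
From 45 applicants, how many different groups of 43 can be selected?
C(45,43) = 45!/(43!×2!) = 990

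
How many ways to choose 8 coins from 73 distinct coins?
C(73,8) = 73!/(8!×65!) = 13442126049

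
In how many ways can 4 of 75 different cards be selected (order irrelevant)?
C(75,4) = 75!/(4!×71!) = 1215450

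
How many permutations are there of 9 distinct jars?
9! = 362880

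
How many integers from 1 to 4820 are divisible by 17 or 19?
⌊4820/17⌋ + ⌊4820/19⌋ - ⌊4820/323⌋ = 283 + 253 - 14 = 522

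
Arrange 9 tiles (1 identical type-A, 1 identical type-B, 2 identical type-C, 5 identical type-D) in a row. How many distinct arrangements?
9! / (1! × 1! × 2! × 5!) = 1512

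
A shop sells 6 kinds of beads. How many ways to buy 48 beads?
C(48+6-1, 6-1) = C(53, 5) = 2869685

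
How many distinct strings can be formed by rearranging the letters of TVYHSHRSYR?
10! / (2! × 2! × 1! × 2! × 2! × 1!) = 226800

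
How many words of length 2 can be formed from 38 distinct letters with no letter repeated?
P(38,2) = 38!/(38-2)! = 1406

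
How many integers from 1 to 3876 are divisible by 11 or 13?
⌊3876/11⌋ + ⌊3876/13⌋ - ⌊3876/143⌋ = 352 + 298 - 27 = 623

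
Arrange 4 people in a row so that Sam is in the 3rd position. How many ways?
Fix one position: (4-1)! = 6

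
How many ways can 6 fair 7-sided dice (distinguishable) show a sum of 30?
Coefficient of x^30 in (x + x² + ... + x^7)^6. By inclusion-exclusion on dice exceeding 7: Σ_j (-1)^j C(6,j)·C(30-1-7j, 5) = C(6,0)·C(29,5) - C(6,1)·C(22,5) + C(6,2)·C(15,5) - C(6,3)·C(8,5) = 1·118755 - 6·26334 + 15·3003 - 20·56 = 4676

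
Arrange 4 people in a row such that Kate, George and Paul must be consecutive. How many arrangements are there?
Treat the 3 as one block: (4-3+1)! × 3! = 2 × 6 = 12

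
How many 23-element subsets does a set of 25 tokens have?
C(25,23) = 25!/(23!×2!) = 300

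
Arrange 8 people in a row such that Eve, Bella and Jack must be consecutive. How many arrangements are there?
Treat the 3 as one block: (8-3+1)! × 3! = 720 × 6 = 4320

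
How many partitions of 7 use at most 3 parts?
By conjugation, equals partitions of 7 into parts ≤ 3. Let r_j(i) = number of partitions of i into parts ≤ j, for i = 0..7. r_1(i) = 1 for all i; r_j(i) = r_{j-1}(i) + r_j(i-j). Rows j = 2..3: ≤2: 1 1 2 2 3 3 4 4; ≤3: 1 1 2 3 4 5 7 8. r_3(7) = 8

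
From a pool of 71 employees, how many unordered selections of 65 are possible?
C(71,65) = 71!/(65!×6!) = 143218999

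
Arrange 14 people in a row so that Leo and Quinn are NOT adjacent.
Total - adjacent = 14! - (14-1)!×2 = 87178291200 - 12454041600 = 74724249600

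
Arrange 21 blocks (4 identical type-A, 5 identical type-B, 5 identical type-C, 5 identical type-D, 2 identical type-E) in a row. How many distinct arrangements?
21! / (4! × 5! × 5! × 5! × 2!) = 615969113760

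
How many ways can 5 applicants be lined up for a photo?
5! = 120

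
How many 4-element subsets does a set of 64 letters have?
C(64,4) = 64!/(4!×60!) = 635376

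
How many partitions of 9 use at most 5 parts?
By conjugation, equals partitions of 9 into parts ≤ 5. Let r_j(i) = number of partitions of i into parts ≤ j, for i = 0..9. r_1(i) = 1 for all i; r_j(i) = r_{j-1}(i) + r_j(i-j). Rows j = 2..5: ≤2: 1 1 2 2 3 3 4 4 5 5; ≤3: 1 1 2 3 4 5 7 8 10 12; ≤4: 1 1 2 3 5 6 9 11 15 18; ≤5: 1 1 2 3 5 7 10 13 18 23. r_5(9) = 23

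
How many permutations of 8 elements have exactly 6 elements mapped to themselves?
Choose the 6 fixed points C(8,6) = 28, derange the rest: !2 = Σ_{j=0}^{2} (-1)^j·2!/j! = 2 - 2 + 1 = 1. Product = 28 × 1 = 28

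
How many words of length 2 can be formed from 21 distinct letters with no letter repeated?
P(21,2) = 21!/(21-2)! = 420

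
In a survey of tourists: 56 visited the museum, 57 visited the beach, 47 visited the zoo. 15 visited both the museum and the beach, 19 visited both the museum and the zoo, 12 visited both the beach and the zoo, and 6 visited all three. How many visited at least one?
|A∪B∪C| = 56+57+47-15-19-12+6 = 120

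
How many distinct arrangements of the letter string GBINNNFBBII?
11! / (3! × 1! × 1! × 3! × 3!) = 184800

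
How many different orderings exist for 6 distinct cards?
6! = 720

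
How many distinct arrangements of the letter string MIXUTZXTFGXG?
12! / (1! × 2! × 1! × 1! × 1! × 3! × 1! × 2!) = 19958400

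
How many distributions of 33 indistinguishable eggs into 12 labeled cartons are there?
C(33+12-1, 12-1) = C(44, 11) = 7669339132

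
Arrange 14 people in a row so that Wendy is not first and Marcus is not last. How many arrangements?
By inclusion-exclusion: 14! - 2×(14-1)! + (14-2)! = 87178291200 - 12454041600 + 479001600 = 75203251200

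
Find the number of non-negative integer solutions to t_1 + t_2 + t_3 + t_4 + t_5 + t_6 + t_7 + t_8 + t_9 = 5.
C(5+9-1, 9-1) = C(13, 8) = 1287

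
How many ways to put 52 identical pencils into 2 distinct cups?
C(52+2-1, 2-1) = C(53, 1) = 53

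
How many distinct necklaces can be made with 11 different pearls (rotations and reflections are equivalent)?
(11-1)!/2 = 3628800/2 = 1814400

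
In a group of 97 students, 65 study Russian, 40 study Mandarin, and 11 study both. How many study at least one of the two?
|A∪B| = |A| + |B| - |A∩B| = 65 + 40 - 11 = 94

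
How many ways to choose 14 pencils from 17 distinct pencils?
C(17,14) = 17!/(14!×3!) = 680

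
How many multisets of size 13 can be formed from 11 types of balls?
C(13+11-1, 11-1) = C(23, 10) = 1144066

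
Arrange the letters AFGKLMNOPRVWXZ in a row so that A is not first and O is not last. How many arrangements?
By inclusion-exclusion: 14! - 2×(14-1)! + (14-2)! = 87178291200 - 12454041600 + 479001600 = 75203251200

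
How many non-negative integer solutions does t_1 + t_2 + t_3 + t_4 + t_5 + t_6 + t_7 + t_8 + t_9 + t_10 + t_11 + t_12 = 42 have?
C(42+12-1, 12-1) = C(53, 11) = 76223753060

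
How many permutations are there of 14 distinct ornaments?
14! = 87178291200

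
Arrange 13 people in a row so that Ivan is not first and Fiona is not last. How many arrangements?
By inclusion-exclusion: 13! - 2×(13-1)! + (13-2)! = 6227020800 - 958003200 + 39916800 = 5308934400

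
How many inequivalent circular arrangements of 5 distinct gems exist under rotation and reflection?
(5-1)!/2 = 24/2 = 12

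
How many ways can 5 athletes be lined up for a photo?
5! = 120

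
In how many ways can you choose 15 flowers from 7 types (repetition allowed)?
C(15+7-1, 7-1) = C(21, 6) = 54264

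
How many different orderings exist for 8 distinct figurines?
8! = 40320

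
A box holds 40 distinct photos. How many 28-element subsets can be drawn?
C(40,28) = 40!/(28!×12!) = 5586853480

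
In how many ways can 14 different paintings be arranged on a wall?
14! = 87178291200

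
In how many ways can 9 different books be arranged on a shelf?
9! = 362880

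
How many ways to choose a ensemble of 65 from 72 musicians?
C(72,65) = 72!/(65!×7!) = 1473109704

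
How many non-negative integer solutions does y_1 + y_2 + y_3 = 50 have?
C(50+3-1, 3-1) = C(52, 2) = 1326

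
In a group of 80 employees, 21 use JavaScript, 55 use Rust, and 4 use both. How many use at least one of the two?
|A∪B| = |A| + |B| - |A∩B| = 21 + 55 - 4 = 72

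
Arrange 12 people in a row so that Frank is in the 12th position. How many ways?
Fix one position: (12-1)! = 39916800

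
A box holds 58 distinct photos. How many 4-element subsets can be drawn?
C(58,4) = 58!/(4!×54!) = 424270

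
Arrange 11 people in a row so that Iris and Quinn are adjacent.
Treat as block: (11-1)! × 2! = 3628800 × 2 = 7257600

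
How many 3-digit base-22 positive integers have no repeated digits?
First digit: 21 choices (nonzero). Then descending: 21 × 21 × 20 = 8820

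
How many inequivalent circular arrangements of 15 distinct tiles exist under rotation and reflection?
(15-1)!/2 = 87178291200/2 = 43589145600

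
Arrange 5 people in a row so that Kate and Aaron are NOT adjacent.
Total - adjacent = 5! - (5-1)!×2 = 120 - 48 = 72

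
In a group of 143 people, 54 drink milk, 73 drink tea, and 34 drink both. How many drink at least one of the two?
|A∪B| = |A| + |B| - |A∩B| = 54 + 73 - 34 = 93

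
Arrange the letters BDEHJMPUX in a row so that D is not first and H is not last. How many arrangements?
By inclusion-exclusion: 9! - 2×(9-1)! + (9-2)! = 362880 - 80640 + 5040 = 287280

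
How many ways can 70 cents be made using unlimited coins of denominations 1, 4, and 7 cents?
Coefficient of x^70 in 1/(1-x^1) · 1/(1-x^4) · 1/(1-x^7). Case on j = number of 7-cent coins (j = 0..10); remainder r = 70 - 7j is made from {1,4} in ⌊r/4⌋+1 ways. r = 70, 63, 56, 49, 42, 35, 28, 21, 14, 7, 0 → 18 + 16 + 15 + 13 + 11 + 9 + 8 + 6 + 4 + 2 + 1 = 103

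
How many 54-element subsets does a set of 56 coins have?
C(56,54) = 56!/(54!×2!) = 1540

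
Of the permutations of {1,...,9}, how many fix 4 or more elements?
Exactly j fixed points: C(9,j)·!(9-j); sum over j ≥ 4 (derangement numbers via !m = (m-1)·(!(m-1) + !(m-2)): !0..!5 = 1, 0, 1, 2, 9, 44). Σ_{j=4}^{9} C(9,j)·!(9-j) = C(9,4)·!5 + C(9,5)·!4 + C(9,6)·!3 + C(9,7)·!2 + C(9,8)·!1 + C(9,9)·!0 = 126·44 + 126·9 + 84·2 + 36·1 + 9·0 + 1·1 = 6883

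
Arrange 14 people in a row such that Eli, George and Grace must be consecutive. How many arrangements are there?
Treat the 3 as one block: (14-3+1)! × 3! = 479001600 × 6 = 2874009600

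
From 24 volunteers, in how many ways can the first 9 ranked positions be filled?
P(24,9) = 24!/(24-9)! = 474467051520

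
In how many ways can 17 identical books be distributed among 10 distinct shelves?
C(17+10-1, 10-1) = C(26, 9) = 3124550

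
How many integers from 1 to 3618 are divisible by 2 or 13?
⌊3618/2⌋ + ⌊3618/13⌋ - ⌊3618/26⌋ = 1809 + 278 - 139 = 1948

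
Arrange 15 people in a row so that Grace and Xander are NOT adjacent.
Total - adjacent = 15! - (15-1)!×2 = 1307674368000 - 174356582400 = 1133317785600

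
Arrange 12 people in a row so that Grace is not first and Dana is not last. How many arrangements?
By inclusion-exclusion: 12! - 2×(12-1)! + (12-2)! = 479001600 - 79833600 + 3628800 = 402796800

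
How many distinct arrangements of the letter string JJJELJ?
6! / (4! × 1! × 1!) = 30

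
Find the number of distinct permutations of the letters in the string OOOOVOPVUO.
10! / (6! × 2! × 1! × 1!) = 2520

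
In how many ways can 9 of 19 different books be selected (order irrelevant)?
C(19,9) = 19!/(9!×10!) = 92378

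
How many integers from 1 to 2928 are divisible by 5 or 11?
⌊2928/5⌋ + ⌊2928/11⌋ - ⌊2928/55⌋ = 585 + 266 - 53 = 798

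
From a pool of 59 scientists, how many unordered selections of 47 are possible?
C(59,47) = 59!/(47!×12!) = 1119487075980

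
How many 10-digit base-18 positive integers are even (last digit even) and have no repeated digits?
Last∈{0,2,4,6,8,10,12,14,16}. Last=0: 8821612800. Last nonzero: 8×16×P(16,8) = 66421555200. Total = 75243168000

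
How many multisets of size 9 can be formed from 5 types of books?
C(9+5-1, 5-1) = C(13, 4) = 715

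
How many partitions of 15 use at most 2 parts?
By conjugation, equals partitions of 15 into parts ≤ 2. Let r_j(i) = number of partitions of i into parts ≤ j, for i = 0..15. r_1(i) = 1 for all i; r_j(i) = r_{j-1}(i) + r_j(i-j). Rows j = 2..2: ≤2: 1 1 2 2 3 3 4 4 5 5 6 6 7 7 8 8. r_2(15) = 8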